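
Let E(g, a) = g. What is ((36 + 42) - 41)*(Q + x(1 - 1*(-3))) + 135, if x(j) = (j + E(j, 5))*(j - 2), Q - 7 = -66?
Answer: -1456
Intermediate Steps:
Q = -59 (Q = 7 - 66 = -59)
x(j) = 2*j*(-2 + j) (x(j) = (j + j)*(j - 2) = (2*j)*(-2 + j) = 2*j*(-2 + j))
((36 + 42) - 41)*(Q + x(1 - 1*(-3))) + 135 = ((36 + 42) - 41)*(-59 + 2*(1 - 1*(-3))*(-2 + (1 - 1*(-3)))) + 135 = (78 - 41)*(-59 + 2*(1 + 3)*(-2 + (1 + 3))) + 135 = 37*(-59 + 2*4*(-2 + 4)) + 135 = 37*(-59 + 2*4*2) + 135 = 37*(-59 + 16) + 135 = 37*(-43) + 135 = -1591 + 135 = -1456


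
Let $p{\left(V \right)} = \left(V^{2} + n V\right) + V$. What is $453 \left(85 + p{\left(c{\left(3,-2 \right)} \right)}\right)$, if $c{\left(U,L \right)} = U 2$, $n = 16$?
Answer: $101019$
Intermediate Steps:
$c{\left(U,L \right)} = 2 U$
$p{\left(V \right)} = V^{2} + 17 V$ ($p{\left(V \right)} = \left(V^{2} + 16 V\right) + V = V^{2} + 17 V$)
$453 \left(85 + p{\left(c{\left(3,-2 \right)} \right)}\right) = 453 \left(85 + 2 \cdot 3 \left(17 + 2 \cdot 3\right)\right) = 453 \left(85 + 6 \left(17 + 6\right)\right) = 453 \left(85 + 6 \cdot 23\right) = 453 \left(85 + 138\right) = 453 \cdot 223 = 101019$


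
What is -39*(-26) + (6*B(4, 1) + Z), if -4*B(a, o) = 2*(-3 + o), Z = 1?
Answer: 1021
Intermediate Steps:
B(a, o) = 3/2 - o/2 (B(a, o) = -(-3 + o)/2 = -(-6 + 2*o)/4 = 3/2 - o/2)
-39*(-26) + (6*B(4, 1) + Z) = -39*(-26) + (6*(3/2 - ½*1) + 1) = 1014 + (6*(3/2 - ½) + 1) = 1014 + (6*1 + 1) = 1014 + (6 + 1) = 1014 + 7 = 1021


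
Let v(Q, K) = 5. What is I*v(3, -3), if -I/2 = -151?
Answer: 1510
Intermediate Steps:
I = 302 (I = -2*(-151) = 302)
I*v(3, -3) = 302*5 = 1510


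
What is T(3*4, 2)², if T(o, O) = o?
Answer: 144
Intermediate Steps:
T(3*4, 2)² = (3*4)² = 12² = 144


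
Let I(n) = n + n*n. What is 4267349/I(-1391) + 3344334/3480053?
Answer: 21316837035157/6728647674970 ≈ 3.1681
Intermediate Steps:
I(n) = n + n²
4267349/I(-1391) + 3344334/3480053 = 4267349/((-1391*(1 - 1391))) + 3344334/3480053 = 4267349/((-1391*(-1390))) + 3344334*(1/3480053) = 4267349/1933490 + 3344334/3480053 = 21316837035157/6728647674970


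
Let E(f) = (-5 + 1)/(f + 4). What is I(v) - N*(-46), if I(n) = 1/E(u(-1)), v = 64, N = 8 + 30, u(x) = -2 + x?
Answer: 6991/4 ≈ 1747.8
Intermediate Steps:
N = 38
E(f) = -4/(4 + f)
I(n) = -1/4 (I(n) = 1/(-4/(4 + (-2 - 1))) = 1/(-4/(4 - 3)) = 1/(-4/1) = 1/(-4*1) = 1/(-4) = -1/4)
I(v) - N*(-46) = -1/4 - 38*(-46) = -1/4 - 1*(-1748) = -1/4 + 1748 = 6991/4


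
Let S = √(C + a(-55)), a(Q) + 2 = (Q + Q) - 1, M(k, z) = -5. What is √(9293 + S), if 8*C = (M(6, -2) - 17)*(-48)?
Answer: √(9293 + √19) ≈ 96.423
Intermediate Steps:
a(Q) = -3 + 2*Q (a(Q) = -2 + ((Q + Q) - 1) = -2 + (2*Q - 1) = -2 + (-1 + 2*Q) = -3 + 2*Q)
C = 132 (C = ((-5 - 17)*(-48))/8 = (-22*(-48))/8 = (⅛)*1056 = 132)
S = √19 (S = √(132 + (-3 + 2*(-55))) = √(132 + (-3 - 110)) = √(132 - 113) = √19 ≈ 4.3589)
√(9293 + S) = √(9293 + √19)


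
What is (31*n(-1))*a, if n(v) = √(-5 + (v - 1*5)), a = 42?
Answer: 1302*I*√11 ≈ 4318.2*I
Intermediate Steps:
n(v) = √(-10 + v) (n(v) = √(-5 + (v - 5)) = √(-5 + (-5 + v)) = √(-10 + v))
(31*n(-1))*a = (31*√(-10 - 1))*42 = (31*√(-11))*42 = (31*(I*√11))*42 = (31*I*√11)*42 = 1302*I*√11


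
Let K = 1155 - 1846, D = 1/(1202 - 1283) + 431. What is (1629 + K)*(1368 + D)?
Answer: 136683484/81 ≈ 1.6875e+6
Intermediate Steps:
D = 34910/81 (D = 1/(-81) + 431 = -1/81 + 431 = 34910/81 ≈ 430.99)
K = -691
(1629 + K)*(1368 + D) = (1629 - 691)*(1368 + 34910/81) = 938*(145718/81) = 136683484/81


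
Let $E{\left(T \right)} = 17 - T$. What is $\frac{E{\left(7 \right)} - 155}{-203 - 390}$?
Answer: $\frac{145}{593} \approx 0.24452$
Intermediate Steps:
$\frac{E{\left(7 \right)} - 155}{-203 - 390} = \frac{\left(17 - 7\right) - 155}{-203 - 390} = \frac{\left(17 - 7\right) - 155}{-593} = \left(10 - 155\right) \left(- \frac{1}{593}\right) = \left(-145\right) \left(- \frac{1}{593}\right) = \frac{145}{593}$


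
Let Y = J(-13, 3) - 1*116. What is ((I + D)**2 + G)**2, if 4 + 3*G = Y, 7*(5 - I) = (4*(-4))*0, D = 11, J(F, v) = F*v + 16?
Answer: 390625/9 ≈ 43403.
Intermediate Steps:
J(F, v) = 16 + F*v
I = 5 (I = 5 - 4*(-4)*0/7 = 5 - (-16)*0/7 = 5 - 1/7*0 = 5 + 0 = 5)
Y = -139 (Y = (16 - 13*3) - 1*116 = (16 - 39) - 116 = -23 - 116 = -139)
G = -143/3 (G = -4/3 + (1/3)*(-139) = -4/3 - 139/3 = -143/3 ≈ -47.667)
((I + D)**2 + G)**2 = ((5 + 11)**2 - 143/3)**2 = (16**2 - 143/3)**2 = (256 - 143/3)**2 = (625/3)**2 = 390625/9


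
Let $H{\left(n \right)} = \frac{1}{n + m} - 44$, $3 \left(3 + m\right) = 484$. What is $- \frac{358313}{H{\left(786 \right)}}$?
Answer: $\frac{1015100729}{124649} \approx 8143.7$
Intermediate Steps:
$m = \frac{475}{3}$ ($m = -3 + \frac{1}{3} \cdot 484 = -3 + \frac{484}{3} = \frac{475}{3} \approx 158.33$)
$H{\left(n \right)} = -44 + \frac{1}{\frac{475}{3} + n}$ ($H{\left(n \right)} = \frac{1}{n + \frac{475}{3}} - 44 = \frac{1}{\frac{475}{3} + n} - 44 = -44 + \frac{1}{\frac{475}{3} + n}$)
$- \frac{358313}{H{\left(786 \right)}} = - \frac{358313}{\frac{1}{475 + 3 \cdot 786} \left(-20897 - 103752\right)} = - \frac{358313}{\frac{1}{475 + 2358} \left(-20897 - 103752\right)} = - \frac{358313}{\frac{1}{2833} \left(-124649\right)} = - \frac{358313}{- \frac{124649}{2833}} = \left(-358313\right) \left(- \frac{2833}{124649}\right) = \frac{1015100729}{124649}$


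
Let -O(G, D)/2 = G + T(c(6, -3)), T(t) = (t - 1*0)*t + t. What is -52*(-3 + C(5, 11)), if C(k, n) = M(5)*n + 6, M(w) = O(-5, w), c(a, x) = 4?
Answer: 17004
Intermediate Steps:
T(t) = t + t² (T(t) = (t + 0)*t + t = t*t + t = t² + t = t + t²)
O(G, D) = -40 - 2*G (O(G, D) = -2*(G + 4*(1 + 4)) = -2*(G + 4*5) = -2*(G + 20) = -2*(20 + G) = -40 - 2*G)
M(w) = -30 (M(w) = -40 - 2*(-5) = -40 + 10 = -30)
C(k, n) = 6 - 30*n (C(k, n) = -30*n + 6 = 6 - 30*n)
-52*(-3 + C(5, 11)) = -52*(-3 + (6 - 30*11)) = -52*(-3 + (6 - 330)) = -52*(-3 - 324) = -52*(-327) = 17004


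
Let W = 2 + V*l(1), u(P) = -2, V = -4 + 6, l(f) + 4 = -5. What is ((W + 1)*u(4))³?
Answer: 27000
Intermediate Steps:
l(f) = -9 (l(f) = -4 - 5 = -9)
V = 2
W = -16 (W = 2 + 2*(-9) = 2 - 18 = -16)
((W + 1)*u(4))³ = ((-16 + 1)*(-2))³ = (-15*(-2))³ = 30³ = 27000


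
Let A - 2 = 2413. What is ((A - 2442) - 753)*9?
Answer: -7020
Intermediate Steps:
A = 2415 (A = 2 + 2413 = 2415)
((A - 2442) - 753)*9 = ((2415 - 2442) - 753)*9 = (-27 - 753)*9 = -780*9 = -7020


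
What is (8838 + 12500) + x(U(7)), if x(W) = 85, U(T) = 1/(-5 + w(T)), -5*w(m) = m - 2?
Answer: 21423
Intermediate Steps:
w(m) = ⅖ - m/5 (w(m) = -(m - 2)/5 = -(-2 + m)/5 = ⅖ - m/5)
U(T) = 1/(-23/5 - T/5) (U(T) = 1/(-5 + (⅖ - T/5)) = 1/(-23/5 - T/5))
(8838 + 12500) + x(U(7)) = (8838 + 12500) + 85 = 21338 + 85 = 21423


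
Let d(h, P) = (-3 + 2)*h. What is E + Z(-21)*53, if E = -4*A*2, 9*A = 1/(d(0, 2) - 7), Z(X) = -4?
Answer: -13348/63 ≈ -211.87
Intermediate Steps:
d(h, P) = -h
A = -1/63 (A = 1/(9*(-1*0 - 7)) = 1/(9*(0 - 7)) = (1/9)/(-7) = (1/9)*(-1/7) = -1/63 ≈ -0.015873)
E = 8/63 (E = -4*(-1/63)*2 = (4/63)*2 = 8/63 ≈ 0.12698)
E + Z(-21)*53 = 8/63 - 4*53 = 8/63 - 212 = -13348/63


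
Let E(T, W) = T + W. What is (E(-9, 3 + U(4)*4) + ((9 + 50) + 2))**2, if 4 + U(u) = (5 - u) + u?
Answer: 3481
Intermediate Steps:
U(u) = 1 (U(u) = -4 + ((5 - u) + u) = -4 + 5 = 1)
(E(-9, 3 + U(4)*4) + ((9 + 50) + 2))**2 = ((-9 + (3 + 1*4)) + ((9 + 50) + 2))**2 = ((-9 + (3 + 4)) + (59 + 2))**2 = ((-9 + 7) + 61)**2 = (-2 + 61)**2 = 59**2 = 3481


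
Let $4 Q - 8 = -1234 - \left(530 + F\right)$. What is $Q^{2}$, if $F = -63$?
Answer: $\frac{2866249}{16} \approx 1.7914 \cdot 10^{5}$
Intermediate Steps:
$Q = - \frac{1693}{4}$ ($Q = 2 + \frac{-1234 - 467}{4} = 2 + \frac{1}{4} \left(-1701\right) = 2 - \frac{1701}{4} = - \frac{1693}{4} \approx -423.25$)
$Q^{2} = \left(- \frac{1693}{4}\right)^{2} = \frac{2866249}{16}$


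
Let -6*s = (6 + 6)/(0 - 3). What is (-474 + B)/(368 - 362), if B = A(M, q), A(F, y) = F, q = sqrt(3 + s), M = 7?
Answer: -467/6 ≈ -77.833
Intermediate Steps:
s = 2/3 (s = -(6 + 6)/(6*(0 - 3)) = -2/(-3) = -2*(-1)/3 = -1/6*(-4) = 2/3 ≈ 0.66667)
q = sqrt(33)/3 (q = sqrt(3 + 2/3) = sqrt(11/3) = sqrt(33)/3 ≈ 1.9149)
B = 7
(-474 + B)/(368 - 362) = (-474 + 7)/(368 - 362) = -467/6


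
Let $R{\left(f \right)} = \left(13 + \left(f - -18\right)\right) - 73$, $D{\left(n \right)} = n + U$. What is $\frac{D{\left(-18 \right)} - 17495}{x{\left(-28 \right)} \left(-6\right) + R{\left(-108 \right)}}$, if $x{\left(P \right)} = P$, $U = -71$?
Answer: $- \frac{8792}{9} \approx -976.89$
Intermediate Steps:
$D{\left(n \right)} = -71 + n$ ($D{\left(n \right)} = n - 71 = -71 + n$)
$R{\left(f \right)} = -42 + f$ ($R{\left(f \right)} = \left(13 + \left(f + 18\right)\right) - 73 = \left(13 + \left(18 + f\right)\right) - 73 = \left(31 + f\right) - 73 = -42 + f$)
$\frac{D{\left(-18 \right)} - 17495}{x{\left(-28 \right)} \left(-6\right) + R{\left(-108 \right)}} = \frac{\left(-71 - 18\right) - 17495}{\left(-28\right) \left(-6\right) - 150} = \frac{-89 - 17495}{168 - 150} = \frac{-89 - 17495}{18} = \left(-17584\right) \frac{1}{18} = - \frac{8792}{9}$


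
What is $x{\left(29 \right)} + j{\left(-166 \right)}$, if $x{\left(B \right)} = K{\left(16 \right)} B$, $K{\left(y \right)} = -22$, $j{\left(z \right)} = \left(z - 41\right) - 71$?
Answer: $-916$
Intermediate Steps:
$j{\left(z \right)} = -112 + z$ ($j{\left(z \right)} = \left(-41 + z\right) - 71 = -112 + z$)
$x{\left(B \right)} = - 22 B$
$x{\left(29 \right)} + j{\left(-166 \right)} = \left(-22\right) 29 - 278 = -638 - 278 = -916$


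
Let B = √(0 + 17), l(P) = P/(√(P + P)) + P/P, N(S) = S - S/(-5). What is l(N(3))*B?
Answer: √17 + 3*√85/5 ≈ 9.6548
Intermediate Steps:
N(S) = 6*S/5 (N(S) = S - S*(-1)/5 = S - (-1)*S/5 = S + S/5 = 6*S/5)
l(P) = 1 + √2*√P/2 (l(P) = P/(√(2*P)) + 1 = P/((√2*√P)) + 1 = P*(√2/(2*√P)) + 1 = √2*√P/2 + 1 = 1 + √2*√P/2)
B = √17 ≈ 4.1231
l(N(3))*B = (1 + √2*√((6/5)*3)/2)*√17 = (1 + √2*√(18/5)/2)*√17 = (1 + √2*(3*√10/5)/2)*√17 = (1 + 3*√5/5)*√17 = √17*(1 + 3*√5/5)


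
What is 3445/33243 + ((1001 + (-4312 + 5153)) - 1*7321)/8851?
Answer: -151646702/294233793 ≈ -0.51540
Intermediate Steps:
3445/33243 + ((1001 + (-4312 + 5153)) - 1*7321)/8851 = 3445*(1/33243) + ((1001 + 841) - 7321)*(1/8851) = 3445/33243 + (1842 - 7321)*(1/8851) = 3445/33243 - 5479*1/8851 = 3445/33243 - 5479/8851 = -151646702/294233793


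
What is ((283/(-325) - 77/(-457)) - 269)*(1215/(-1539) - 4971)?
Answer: 3783994608384/2821975 ≈ 1.3409e+6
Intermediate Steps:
((283/(-325) - 77/(-457)) - 269)*(1215/(-1539) - 4971) = ((283*(-1/325) - 77*(-1/457)) - 269)*(1215*(-1/1539) - 4971) = ((-283/325 + 77/457) - 269)*(-15/19 - 4971) = (-104306/148525 - 269)*(-94464/19) = -40057531/148525*(-94464/19) = 3783994608384/2821975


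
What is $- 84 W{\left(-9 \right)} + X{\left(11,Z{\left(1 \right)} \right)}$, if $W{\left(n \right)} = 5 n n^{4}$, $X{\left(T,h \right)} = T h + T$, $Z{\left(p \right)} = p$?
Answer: $24800602$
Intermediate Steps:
$X{\left(T,h \right)} = T + T h$
$W{\left(n \right)} = 5 n^{5}$
$- 84 W{\left(-9 \right)} + X{\left(11,Z{\left(1 \right)} \right)} = - 84 \cdot 5 \left(-9\right)^{5} + 11 \left(1 + 1\right) = - 84 \cdot 5 \left(-59049\right) + 11 \cdot 2 = \left(-84\right) \left(-295245\right) + 22 = 24800580 + 22 = 24800602$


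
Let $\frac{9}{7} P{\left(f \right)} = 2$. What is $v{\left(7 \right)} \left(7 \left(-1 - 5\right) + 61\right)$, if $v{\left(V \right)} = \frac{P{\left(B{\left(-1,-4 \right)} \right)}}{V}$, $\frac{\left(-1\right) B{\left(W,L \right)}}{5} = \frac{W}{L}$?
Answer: $\frac{38}{9} \approx 4.2222$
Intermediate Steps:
$B{\left(W,L \right)} = - \frac{5 W}{L}$ ($B{\left(W,L \right)} = - 5 \frac{W}{L} = - \frac{5 W}{L}$)
$P{\left(f \right)} = \frac{14}{9}$ ($P{\left(f \right)} = \frac{7}{9} \cdot 2 = \frac{14}{9}$)
$v{\left(V \right)} = \frac{14}{9 V}$
$v{\left(7 \right)} \left(7 \left(-1 - 5\right) + 61\right) = \frac{14}{9 \cdot 7} \left(7 \left(-1 - 5\right) + 61\right) = \frac{14}{9} \cdot \frac{1}{7} \left(7 \left(-6\right) + 61\right) = \frac{2 \left(-42 + 61\right)}{9} = \frac{2}{9} \cdot 19 = \frac{38}{9}$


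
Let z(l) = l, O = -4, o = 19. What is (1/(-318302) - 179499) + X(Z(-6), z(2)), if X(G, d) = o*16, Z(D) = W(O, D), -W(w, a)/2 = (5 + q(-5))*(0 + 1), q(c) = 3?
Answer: -57038126891/318302 ≈ -1.7920e+5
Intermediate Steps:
W(w, a) = -16 (W(w, a) = -2*(5 + 3)*(0 + 1) = -16)
Z(D) = -16
X(G, d) = 304 (X(G, d) = 19*16 = 304)
(1/(-318302) - 179499) + X(Z(-6), z(2)) = (1/(-318302) - 179499) + 304 = (-1/318302 - 179499) + 304 = -57134890699/318302 + 304 = -57038126891/318302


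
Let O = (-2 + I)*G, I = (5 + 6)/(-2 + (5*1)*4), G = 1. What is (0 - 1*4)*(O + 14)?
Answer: -454/9 ≈ -50.444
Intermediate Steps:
I = 11/18 (I = 11/(-2 + 5*4) = 11/(-2 + 20) = 11/18 ≈ 0.61111)
O = -25/18 (O = (-2 + 11/18)*1 = -25/18*1 = -25/18 ≈ -1.3889)
(0 - 1*4)*(O + 14) = (0 - 1*4)*(-25/18 + 14) = (0 - 4)*(227/18) = -4*227/18 = -454/9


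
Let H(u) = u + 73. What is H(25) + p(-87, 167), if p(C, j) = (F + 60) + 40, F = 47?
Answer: 245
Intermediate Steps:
p(C, j) = 147 (p(C, j) = (47 + 60) + 40 = 107 + 40 = 147)
H(u) = 73 + u
H(25) + p(-87, 167) = (73 + 25) + 147 = 98 + 147 = 245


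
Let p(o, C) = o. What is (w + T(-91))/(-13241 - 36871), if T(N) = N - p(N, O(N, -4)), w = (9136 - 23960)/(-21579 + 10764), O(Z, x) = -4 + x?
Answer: -1853/67745160 ≈ -2.7353e-5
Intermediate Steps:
w = 14824/10815 (w = -14824/(-10815) = -14824*(-1/10815) = 14824/10815 ≈ 1.3707)
T(N) = 0 (T(N) = N - N = 0)
(w + T(-91))/(-13241 - 36871) = (14824/10815 + 0)/(-13241 - 36871) = (14824/10815)/(-50112) = (14824/10815)*(-1/50112) = -1853/67745160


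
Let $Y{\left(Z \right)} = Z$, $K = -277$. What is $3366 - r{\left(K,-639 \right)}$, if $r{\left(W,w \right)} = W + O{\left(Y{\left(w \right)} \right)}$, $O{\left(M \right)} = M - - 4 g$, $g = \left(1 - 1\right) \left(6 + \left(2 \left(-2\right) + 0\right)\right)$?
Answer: $4282$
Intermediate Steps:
$g = 0$ ($g = 0 \left(6 + \left(-4 + 0\right)\right) = 0 \left(6 - 4\right) = 0 \cdot 2 = 0$)
$O{\left(M \right)} = M$ ($O{\left(M \right)} = M - \left(-4\right) 0 = M - 0 = M + 0 = M$)
$r{\left(W,w \right)} = W + w$
$3366 - r{\left(K,-639 \right)} = 3366 - \left(-277 - 639\right) = 3366 - -916 = 3366 + 916 = 4282$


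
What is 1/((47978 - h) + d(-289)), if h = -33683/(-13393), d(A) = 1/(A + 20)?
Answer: 3602717/172842082106 ≈ 2.0844e-5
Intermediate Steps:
d(A) = 1/(20 + A)
h = 33683/13393 (h = -33683*(-1/13393) = 33683/13393 ≈ 2.5150)
1/((47978 - h) + d(-289)) = 1/((47978 - 1*33683/13393) + 1/(20 - 289)) = 1/((47978 - 33683/13393) + 1/(-269)) = 1/(642535671/13393 - 1/269) = 1/(172842082106/3602717) = 3602717/172842082106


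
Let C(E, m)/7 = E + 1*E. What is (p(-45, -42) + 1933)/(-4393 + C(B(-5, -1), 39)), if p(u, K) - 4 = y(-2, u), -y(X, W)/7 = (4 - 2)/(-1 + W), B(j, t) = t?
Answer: -44558/101361 ≈ -0.43960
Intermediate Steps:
C(E, m) = 14*E (C(E, m) = 7*(E + 1*E) = 7*(E + E) = 7*(2*E) = 14*E)
y(X, W) = -14/(-1 + W) (y(X, W) = -7*(4 - 2)/(-1 + W) = -14/(-1 + W))
p(u, K) = 4 - 14/(-1 + u)
(p(-45, -42) + 1933)/(-4393 + C(B(-5, -1), 39)) = (2*(-9 + 2*(-45))/(-1 - 45) + 1933)/(-4393 + 14*(-1)) = (2*(-9 - 90)/(-46) + 1933)/(-4393 - 14) = (2*(-1/46)*(-99) + 1933)/(-4407) = (99/23 + 1933)*(-1/4407) = (44558/23)*(-1/4407) = -44558/101361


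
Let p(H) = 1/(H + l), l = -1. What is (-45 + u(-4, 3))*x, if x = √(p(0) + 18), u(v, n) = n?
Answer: -42*√17 ≈ -173.17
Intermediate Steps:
p(H) = 1/(-1 + H) (p(H) = 1/(H - 1) = 1/(-1 + H))
x = √17 (x = √(1/(-1 + 0) + 18) = √(1/(-1) + 18) = √(-1 + 18) = √17 ≈ 4.1231)
(-45 + u(-4, 3))*x = (-45 + 3)*√17 = -42*√17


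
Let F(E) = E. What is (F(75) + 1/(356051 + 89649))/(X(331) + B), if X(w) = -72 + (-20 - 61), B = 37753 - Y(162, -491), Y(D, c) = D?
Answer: 33427501/16686116600 ≈ 0.0020033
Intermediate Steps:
B = 37591 (B = 37753 - 1*162 = 37753 - 162 = 37591)
X(w) = -153 (X(w) = -72 - 81 = -153)
(F(75) + 1/(356051 + 89649))/(X(331) + B) = (75 + 1/(356051 + 89649))/(-153 + 37591) = (75 + 1/445700)/37438 = (75 + 1/445700)*(1/37438) = (33427501/445700)*(1/37438) = 33427501/16686116600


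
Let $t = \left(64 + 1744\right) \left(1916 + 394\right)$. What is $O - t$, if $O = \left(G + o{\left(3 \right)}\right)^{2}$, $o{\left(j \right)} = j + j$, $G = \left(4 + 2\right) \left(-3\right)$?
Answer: $-4176336$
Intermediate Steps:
$G = -18$ ($G = 6 \left(-3\right) = -18$)
$o{\left(j \right)} = 2 j$
$t = 4176480$ ($t = 1808 \cdot 2310 = 4176480$)
$O = 144$ ($O = \left(-18 + 2 \cdot 3\right)^{2} = \left(-18 + 6\right)^{2} = \left(-12\right)^{2} = 144$)
$O - t = 144 - 4176480 = -4176336$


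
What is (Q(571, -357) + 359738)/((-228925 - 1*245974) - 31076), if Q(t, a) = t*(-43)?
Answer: -67037/101195 ≈ -0.66245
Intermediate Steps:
Q(t, a) = -43*t
(Q(571, -357) + 359738)/((-228925 - 1*245974) - 31076) = (-43*571 + 359738)/((-228925 - 1*245974) - 31076) = (-24553 + 359738)/((-228925 - 245974) - 31076) = 335185/(-474899 - 31076) = 335185/(-505975) = 335185*(-1/505975) = -67037/101195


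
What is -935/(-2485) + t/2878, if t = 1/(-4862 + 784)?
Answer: 2194722011/5833032548 ≈ 0.37626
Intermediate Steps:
t = -1/4078 (t = 1/(-4078) = -1/4078 ≈ -0.00024522)
-935/(-2485) + t/2878 = -935/(-2485) - 1/4078/2878 = -935*(-1/2485) - 1/4078*1/2878 = 187/497 - 1/11736484 = 2194722011/5833032548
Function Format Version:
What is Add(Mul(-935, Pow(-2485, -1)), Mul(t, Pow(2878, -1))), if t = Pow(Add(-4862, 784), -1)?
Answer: Rational(2194722011, 5833032548) ≈ 0.37626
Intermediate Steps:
t = Rational(-1, 4078) (t = Pow(-4078, -1) = Rational(-1, 4078) ≈ -0.00024522)
Add(Mul(-935, Pow(-2485, -1)), Mul(t, Pow(2878, -1))) = Add(Mul(-935, Pow(-2485, -1)), Mul(Rational(-1, 4078), Pow(2878, -1))) = Add(Mul(-935, Rational(-1, 2485)), Mul(Rational(-1, 4078), Rational(1, 2878))) = Add(Rational(187, 497), Rational(-1, 11736484)) = Rational(2194722011, 5833032548)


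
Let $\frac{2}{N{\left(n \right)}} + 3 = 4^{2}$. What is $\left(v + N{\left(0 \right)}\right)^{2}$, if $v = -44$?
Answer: $\frac{324900}{169} \approx 1922.5$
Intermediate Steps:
$N{\left(n \right)} = \frac{2}{13}$ ($N{\left(n \right)} = \frac{2}{-3 + 4^{2}} = \frac{2}{-3 + 16} = \frac{2}{13}$)
$\left(v + N{\left(0 \right)}\right)^{2} = \left(-44 + \frac{2}{13}\right)^{2} = \left(- \frac{570}{13}\right)^{2} = \frac{324900}{169}$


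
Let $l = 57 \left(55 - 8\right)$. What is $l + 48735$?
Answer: $51414$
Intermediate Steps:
$l = 2679$ ($l = 57 \cdot 47 = 2679$)
$l + 48735 = 2679 + 48735 = 51414$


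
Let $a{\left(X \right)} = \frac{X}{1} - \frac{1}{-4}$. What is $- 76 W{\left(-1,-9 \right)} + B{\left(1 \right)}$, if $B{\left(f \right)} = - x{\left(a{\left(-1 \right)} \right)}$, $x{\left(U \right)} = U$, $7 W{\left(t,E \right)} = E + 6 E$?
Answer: $\frac{2739}{4} \approx 684.75$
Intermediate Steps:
$a{\left(X \right)} = \frac{1}{4} + X$ ($a{\left(X \right)} = X 1 - - \frac{1}{4} = X + \frac{1}{4} = \frac{1}{4} + X$)
$W{\left(t,E \right)} = E$ ($W{\left(t,E \right)} = \frac{E + 6 E}{7} = \frac{7 E}{7} = E$)
$B{\left(f \right)} = \frac{3}{4}$ ($B{\left(f \right)} = - (\frac{1}{4} - 1) = \left(-1\right) \left(- \frac{3}{4}\right) = \frac{3}{4}$)
$- 76 W{\left(-1,-9 \right)} + B{\left(1 \right)} = \left(-76\right) \left(-9\right) + \frac{3}{4} = 684 + \frac{3}{4} = \frac{2739}{4}$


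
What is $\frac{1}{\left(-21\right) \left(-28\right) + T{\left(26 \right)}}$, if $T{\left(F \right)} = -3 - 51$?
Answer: $\frac{1}{534} \approx 0.0018727$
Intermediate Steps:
$T{\left(F \right)} = -54$ ($T{\left(F \right)} = -3 - 51 = -54$)
$\frac{1}{\left(-21\right) \left(-28\right) + T{\left(26 \right)}} = \frac{1}{\left(-21\right) \left(-28\right) - 54} = \frac{1}{588 - 54} = \frac{1}{534}$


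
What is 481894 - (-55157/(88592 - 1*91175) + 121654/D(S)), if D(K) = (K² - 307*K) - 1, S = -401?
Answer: 27182477814041/56410137 ≈ 4.8187e+5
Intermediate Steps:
D(K) = -1 + K² - 307*K
481894 - (-55157/(88592 - 1*91175) + 121654/D(S)) = 481894 - (-55157/(88592 - 1*91175) + 121654/(-1 + (-401)² - 307*(-401))) = 481894 - (-55157/(88592 - 91175) + 121654/(-1 + 160801 + 123107)) = 481894 - (-55157/(-2583) + 121654/283907) = 481894 - (-55157*(-1/2583) + 121654*(1/283907)) = 481894 - (55157/2583 + 9358/21839) = 481894 - 1*1228745437/56410137 = 481894 - 1228745437/56410137 = 27182477814041/56410137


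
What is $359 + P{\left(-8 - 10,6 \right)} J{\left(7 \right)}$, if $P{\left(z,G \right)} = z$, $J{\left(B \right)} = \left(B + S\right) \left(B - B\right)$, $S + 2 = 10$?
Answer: $359$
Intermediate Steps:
$S = 8$ ($S = -2 + 10 = 8$)
$J{\left(B \right)} = 0$ ($J{\left(B \right)} = \left(B + 8\right) \left(B - B\right) = \left(8 + B\right) 0 = 0$)
$359 + P{\left(-8 - 10,6 \right)} J{\left(7 \right)} = 359 + \left(-8 - 10\right) 0 = 359 - 0 = 359 + 0 = 359$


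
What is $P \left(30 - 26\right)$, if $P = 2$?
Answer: $8$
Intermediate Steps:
$P \left(30 - 26\right) = 2 \left(30 - 26\right) = 2 \cdot 4 = 8$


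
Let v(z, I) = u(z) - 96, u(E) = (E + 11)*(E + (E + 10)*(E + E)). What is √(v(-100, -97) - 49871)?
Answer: 3*I*√182563 ≈ 1281.8*I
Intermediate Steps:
u(E) = (11 + E)*(E + 2*E*(10 + E)) (u(E) = (11 + E)*(E + (10 + E)*(2*E)) = (11 + E)*(E + 2*E*(10 + E)))
v(z, I) = -96 + z*(231 + 2*z² + 43*z) (v(z, I) = z*(231 + 2*z² + 43*z) - 96 = -96 + z*(231 + 2*z² + 43*z))
√(v(-100, -97) - 49871) = √((-96 - 100*(231 + 2*(-100)² + 43*(-100))) - 49871) = √((-96 - 100*(231 + 2*10000 - 4300)) - 49871) = √((-96 - 100*(231 + 20000 - 4300)) - 49871) = √((-96 - 100*15931) - 49871) = √((-96 - 1593100) - 49871) = √(-1593196 - 49871) = √(-1643067) = 3*I*√182563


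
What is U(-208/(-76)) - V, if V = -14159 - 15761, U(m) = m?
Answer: 568532/19 ≈ 29923.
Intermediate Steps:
V = -29920
U(-208/(-76)) - V = -208/(-76) - 1*(-29920) = -208*(-1/76) + 29920 = 52/19 + 29920 = 568532/19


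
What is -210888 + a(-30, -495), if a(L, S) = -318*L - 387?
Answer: -201735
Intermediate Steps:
a(L, S) = -387 - 318*L
-210888 + a(-30, -495) = -210888 + (-387 - 318*(-30)) = -210888 + (-387 + 9540) = -210888 + 9153 = -201735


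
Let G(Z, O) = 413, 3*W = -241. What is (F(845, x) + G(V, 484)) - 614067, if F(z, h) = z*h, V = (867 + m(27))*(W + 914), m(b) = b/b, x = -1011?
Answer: -1467949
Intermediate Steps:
W = -241/3 (W = (⅓)*(-241) = -241/3 ≈ -80.333)
m(b) = 1
V = 2170868/3 (V = (867 + 1)*(-241/3 + 914) = 868*(2501/3) = 2170868/3 ≈ 7.2362e+5)
F(z, h) = h*z
(F(845, x) + G(V, 484)) - 614067 = (-1011*845 + 413) - 614067 = (-854295 + 413) - 614067 = -853882 - 614067 = -1467949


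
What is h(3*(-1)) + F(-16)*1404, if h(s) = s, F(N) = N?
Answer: -22467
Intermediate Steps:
h(3*(-1)) + F(-16)*1404 = 3*(-1) - 16*1404 = -3 - 22464 = -22467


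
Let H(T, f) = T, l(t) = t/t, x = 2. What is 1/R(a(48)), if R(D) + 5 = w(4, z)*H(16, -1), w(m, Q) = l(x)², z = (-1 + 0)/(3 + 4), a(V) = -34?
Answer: 1/11 ≈ 0.090909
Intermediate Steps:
l(t) = 1
z = -⅐ (z = -1/7 = -1*⅐ = -⅐ ≈ -0.14286)
w(m, Q) = 1 (w(m, Q) = 1² = 1)
R(D) = 11 (R(D) = -5 + 1*16 = -5 + 16 = 11)
1/R(a(48)) = 1/11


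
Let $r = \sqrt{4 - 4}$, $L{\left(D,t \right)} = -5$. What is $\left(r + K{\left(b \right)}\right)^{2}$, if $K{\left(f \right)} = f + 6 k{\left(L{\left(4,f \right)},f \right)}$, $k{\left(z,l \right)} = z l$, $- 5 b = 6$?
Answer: $\frac{30276}{25} \approx 1211.0$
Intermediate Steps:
$b = - \frac{6}{5}$ ($b = \left(- \frac{1}{5}\right) 6 = - \frac{6}{5} \approx -1.2$)
$k{\left(z,l \right)} = l z$
$r = 0$ ($r = \sqrt{0} = 0$)
$K{\left(f \right)} = - 29 f$ ($K{\left(f \right)} = f + 6 f \left(-5\right) = f + 6 \left(- 5 f\right) = f - 30 f = - 29 f$)
$\left(r + K{\left(b \right)}\right)^{2} = \left(0 - - \frac{174}{5}\right)^{2} = \left(0 + \frac{174}{5}\right)^{2} = \left(\frac{174}{5}\right)^{2} = \frac{30276}{25}$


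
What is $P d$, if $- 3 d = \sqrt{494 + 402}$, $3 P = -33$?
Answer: $\frac{88 \sqrt{14}}{3} \approx 109.76$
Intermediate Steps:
$P = -11$ ($P = \frac{1}{3} \left(-33\right) = -11$)
$d = - \frac{8 \sqrt{14}}{3}$ ($d = - \frac{\sqrt{494 + 402}}{3} = - \frac{\sqrt{896}}{3} = - \frac{8 \sqrt{14}}{3} \approx -9.9778$)
$P d = - 11 \left(- \frac{8 \sqrt{14}}{3}\right) = \frac{88 \sqrt{14}}{3}$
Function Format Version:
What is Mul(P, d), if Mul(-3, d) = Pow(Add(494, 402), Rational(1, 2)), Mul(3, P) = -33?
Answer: Mul(Rational(88, 3), Pow(14, Rational(1, 2))) ≈ 109.76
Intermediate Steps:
P = -11 (P = Mul(Rational(1, 3), -33) = -11)
d = Mul(Rational(-8, 3), Pow(14, Rational(1, 2))) (d = Mul(Rational(-1, 3), Pow(Add(494, 402), Rational(1, 2))) = Mul(Rational(-1, 3), Pow(896, Rational(1, 2))) = Mul(Rational(-1, 3), Mul(8, Pow(14, Rational(1, 2)))) = Mul(Rational(-8, 3), Pow(14, Rational(1, 2))) ≈ -9.9778)
Mul(P, d) = Mul(-11, Mul(Rational(-8, 3), Pow(14, Rational(1, 2)))) = Mul(Rational(88, 3), Pow(14, Rational(1, 2)))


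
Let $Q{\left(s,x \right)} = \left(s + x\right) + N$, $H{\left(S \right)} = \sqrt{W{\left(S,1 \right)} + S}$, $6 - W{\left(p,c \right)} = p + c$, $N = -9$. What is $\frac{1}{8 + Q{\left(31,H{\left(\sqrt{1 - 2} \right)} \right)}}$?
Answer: $\frac{6}{179} - \frac{\sqrt{5}}{895} \approx 0.031021$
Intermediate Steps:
$W{\left(p,c \right)} = 6 - c - p$ ($W{\left(p,c \right)} = 6 - \left(p + c\right) = 6 - \left(c + p\right) = 6 - c - p$)
$H{\left(S \right)} = \sqrt{5}$ ($H{\left(S \right)} = \sqrt{\left(6 - 1 - S\right) + S} = \sqrt{\left(5 - S\right) + S} = \sqrt{5}$)
$Q{\left(s,x \right)} = -9 + s + x$ ($Q{\left(s,x \right)} = \left(s + x\right) - 9 = -9 + s + x$)
$\frac{1}{8 + Q{\left(31,H{\left(\sqrt{1 - 2} \right)} \right)}} = \frac{1}{8 + \left(-9 + 31 + \sqrt{5}\right)} = \frac{1}{8 + \left(22 + \sqrt{5}\right)} = \frac{1}{30 + \sqrt{5}}$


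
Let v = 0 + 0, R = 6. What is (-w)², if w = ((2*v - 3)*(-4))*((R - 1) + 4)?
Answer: 11664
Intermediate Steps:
v = 0
w = 108 (w = ((2*0 - 3)*(-4))*((6 - 1) + 4) = ((0 - 3)*(-4))*(5 + 4) = -3*(-4)*9 = 12*9 = 108)
(-w)² = (-1*108)² = (-108)² = 11664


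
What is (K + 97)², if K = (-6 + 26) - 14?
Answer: 10609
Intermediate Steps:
K = 6 (K = 20 - 14 = 6)
(K + 97)² = (6 + 97)² = 103² = 10609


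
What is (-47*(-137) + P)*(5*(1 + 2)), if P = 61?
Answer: 97500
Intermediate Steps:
(-47*(-137) + P)*(5*(1 + 2)) = (-47*(-137) + 61)*(5*(1 + 2)) = (6439 + 61)*(5*3) = 6500*15 = 97500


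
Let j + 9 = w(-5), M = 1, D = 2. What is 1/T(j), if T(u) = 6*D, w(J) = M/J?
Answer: 1/12 ≈ 0.083333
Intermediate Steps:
w(J) = 1/J
j = -46/5 (j = -9 + 1/(-5) = -9 - 1/5 = -46/5 ≈ -9.2000)
T(u) = 12 (T(u) = 6*2 = 12)
1/T(j) = 1/12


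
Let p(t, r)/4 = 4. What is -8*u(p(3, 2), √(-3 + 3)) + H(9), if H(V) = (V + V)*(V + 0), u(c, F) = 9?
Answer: 90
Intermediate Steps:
p(t, r) = 16 (p(t, r) = 4*4 = 16)
H(V) = 2*V² (H(V) = (2*V)*V = 2*V²)
-8*u(p(3, 2), √(-3 + 3)) + H(9) = -8*9 + 2*9² = -72 + 2*81 = -72 + 162 = 90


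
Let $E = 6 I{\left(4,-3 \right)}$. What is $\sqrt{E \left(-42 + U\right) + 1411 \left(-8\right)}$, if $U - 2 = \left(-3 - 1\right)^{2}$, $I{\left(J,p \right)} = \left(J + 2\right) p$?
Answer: $2 i \sqrt{2174} \approx 93.252 i$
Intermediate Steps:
$I{\left(J,p \right)} = p \left(2 + J\right)$ ($I{\left(J,p \right)} = \left(2 + J\right) p = p \left(2 + J\right)$)
$E = -108$ ($E = 6 \left(- 3 \left(2 + 4\right)\right) = 6 \left(\left(-3\right) 6\right) = 6 \left(-18\right) = -108$)
$U = 18$ ($U = 2 + \left(-3 - 1\right)^{2} = 2 + \left(-4\right)^{2} = 2 + 16 = 18$)
$\sqrt{E \left(-42 + U\right) + 1411 \left(-8\right)} = \sqrt{- 108 \left(-42 + 18\right) + 1411 \left(-8\right)} = \sqrt{\left(-108\right) \left(-24\right) - 11288} = \sqrt{2592 - 11288} = \sqrt{-8696} = 2 i \sqrt{2174}$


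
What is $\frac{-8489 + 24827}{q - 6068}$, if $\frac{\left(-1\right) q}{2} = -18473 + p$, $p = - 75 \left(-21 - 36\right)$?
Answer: $\frac{8169}{11164} \approx 0.73173$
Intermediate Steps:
$p = 4275$ ($p = \left(-75\right) \left(-57\right) = 4275$)
$q = 28396$ ($q = - 2 \left(-18473 + 4275\right) = \left(-2\right) \left(-14198\right) = 28396$)
$\frac{-8489 + 24827}{q - 6068} = \frac{-8489 + 24827}{28396 - 6068} = \frac{16338}{22328} = 16338 \cdot \frac{1}{22328} = \frac{8169}{11164}$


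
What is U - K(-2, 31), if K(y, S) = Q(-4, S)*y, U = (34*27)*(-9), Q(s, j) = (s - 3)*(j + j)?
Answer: -9130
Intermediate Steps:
Q(s, j) = 2*j*(-3 + s) (Q(s, j) = (-3 + s)*(2*j) = 2*j*(-3 + s))
U = -8262 (U = 918*(-9) = -8262)
K(y, S) = -14*S*y (K(y, S) = (2*S*(-3 - 4))*y = (2*S*(-7))*y = (-14*S)*y = -14*S*y)
U - K(-2, 31) = -8262 - (-14)*31*(-2) = -8262 - 1*868 = -8262 - 868 = -9130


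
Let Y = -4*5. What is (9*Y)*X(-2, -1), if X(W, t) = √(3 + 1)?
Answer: -360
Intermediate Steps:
Y = -20
X(W, t) = 2 (X(W, t) = √4 = 2)
(9*Y)*X(-2, -1) = (9*(-20))*2 = -180*2 = -360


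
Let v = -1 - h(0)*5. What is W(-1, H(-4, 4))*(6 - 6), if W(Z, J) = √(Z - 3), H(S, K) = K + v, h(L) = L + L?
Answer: 0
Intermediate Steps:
h(L) = 2*L
v = -1 (v = -1 - 2*0*5 = -1 - 0*5 = -1 - 1*0 = -1 + 0 = -1)
H(S, K) = -1 + K (H(S, K) = K - 1 = -1 + K)
W(Z, J) = √(-3 + Z)
W(-1, H(-4, 4))*(6 - 6) = √(-3 - 1)*(6 - 6) = √(-4)*0 = (2*I)*0 = 0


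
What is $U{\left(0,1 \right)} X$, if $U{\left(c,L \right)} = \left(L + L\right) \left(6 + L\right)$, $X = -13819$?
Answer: $-193466$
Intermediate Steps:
$U{\left(c,L \right)} = 2 L \left(6 + L\right)$
$U{\left(0,1 \right)} X = 2 \cdot 1 \left(6 + 1\right) \left(-13819\right) = 2 \cdot 1 \cdot 7 \left(-13819\right) = 14 \left(-13819\right) = -193466$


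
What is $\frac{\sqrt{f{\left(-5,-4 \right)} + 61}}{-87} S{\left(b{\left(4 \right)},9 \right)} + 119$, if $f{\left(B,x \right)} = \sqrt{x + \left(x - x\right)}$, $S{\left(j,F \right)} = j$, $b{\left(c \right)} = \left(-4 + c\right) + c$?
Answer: $119 - \frac{4 \sqrt{61 + 2 i}}{87} \approx 118.64 - 0.005886 i$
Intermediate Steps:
$b{\left(c \right)} = -4 + 2 c$
$f{\left(B,x \right)} = \sqrt{x}$ ($f{\left(B,x \right)} = \sqrt{x + 0} = \sqrt{x}$)
$\frac{\sqrt{f{\left(-5,-4 \right)} + 61}}{-87} S{\left(b{\left(4 \right)},9 \right)} + 119 = \frac{\sqrt{\sqrt{-4} + 61}}{-87} \left(-4 + 2 \cdot 4\right) + 119 = \sqrt{2 i + 61} \left(- \frac{1}{87}\right) \left(-4 + 8\right) + 119 = \sqrt{61 + 2 i} \left(- \frac{1}{87}\right) 4 + 119 = - \frac{\sqrt{61 + 2 i}}{87} \cdot 4 + 119 = - \frac{4 \sqrt{61 + 2 i}}{87} + 119 = 119 - \frac{4 \sqrt{61 + 2 i}}{87}$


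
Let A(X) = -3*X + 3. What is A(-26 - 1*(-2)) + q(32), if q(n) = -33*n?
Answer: -981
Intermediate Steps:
A(X) = 3 - 3*X
A(-26 - 1*(-2)) + q(32) = (3 - 3*(-26 - 1*(-2))) - 33*32 = (3 - 3*(-26 + 2)) - 1056 = (3 - 3*(-24)) - 1056 = (3 + 72) - 1056 = 75 - 1056 = -981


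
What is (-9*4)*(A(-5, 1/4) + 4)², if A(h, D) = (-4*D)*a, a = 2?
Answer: -144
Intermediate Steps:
A(h, D) = -8*D (A(h, D) = -4*D*2 = -8*D)
(-9*4)*(A(-5, 1/4) + 4)² = (-9*4)*(-8/4 + 4)² = -36*(-8*¼ + 4)² = -36*(-2 + 4)² = -36*2² = -36*4 = -144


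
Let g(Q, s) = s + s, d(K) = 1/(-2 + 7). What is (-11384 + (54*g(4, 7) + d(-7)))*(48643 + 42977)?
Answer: -973719036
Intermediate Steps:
d(K) = ⅕ (d(K) = 1/5 = ⅕)
g(Q, s) = 2*s
(-11384 + (54*g(4, 7) + d(-7)))*(48643 + 42977) = (-11384 + (54*(2*7) + ⅕))*(48643 + 42977) = (-11384 + (54*14 + ⅕))*91620 = (-11384 + (756 + ⅕))*91620 = (-11384 + 3781/5)*91620 = -53139/5*91620 = -973719036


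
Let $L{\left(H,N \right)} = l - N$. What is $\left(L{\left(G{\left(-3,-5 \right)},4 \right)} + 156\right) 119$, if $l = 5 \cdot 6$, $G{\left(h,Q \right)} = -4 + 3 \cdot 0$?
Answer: $21658$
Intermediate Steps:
$G{\left(h,Q \right)} = -4$ ($G{\left(h,Q \right)} = -4 + 0 = -4$)
$l = 30$
$L{\left(H,N \right)} = 30 - N$
$\left(L{\left(G{\left(-3,-5 \right)},4 \right)} + 156\right) 119 = \left(\left(30 - 4\right) + 156\right) 119 = \left(26 + 156\right) 119 = 182 \cdot 119 = 21658$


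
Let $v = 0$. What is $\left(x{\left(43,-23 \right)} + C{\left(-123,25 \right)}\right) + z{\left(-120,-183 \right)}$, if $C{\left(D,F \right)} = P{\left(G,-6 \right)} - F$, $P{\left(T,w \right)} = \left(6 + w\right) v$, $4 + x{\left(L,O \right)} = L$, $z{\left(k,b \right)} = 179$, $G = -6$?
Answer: $193$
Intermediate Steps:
$x{\left(L,O \right)} = -4 + L$
$P{\left(T,w \right)} = 0$ ($P{\left(T,w \right)} = \left(6 + w\right) 0 = 0$)
$C{\left(D,F \right)} = - F$ ($C{\left(D,F \right)} = 0 - F = - F$)
$\left(x{\left(43,-23 \right)} + C{\left(-123,25 \right)}\right) + z{\left(-120,-183 \right)} = \left(\left(-4 + 43\right) - 25\right) + 179 = \left(39 - 25\right) + 179 = 14 + 179 = 193$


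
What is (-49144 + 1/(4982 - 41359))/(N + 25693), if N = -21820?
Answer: -595903763/46962707 ≈ -12.689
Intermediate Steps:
(-49144 + 1/(4982 - 41359))/(N + 25693) = (-49144 + 1/(4982 - 41359))/(-21820 + 25693) = (-49144 + 1/(-36377))/3873 = (-49144 - 1/36377)*(1/3873) = -1787711289/36377*1/3873 = -595903763/46962707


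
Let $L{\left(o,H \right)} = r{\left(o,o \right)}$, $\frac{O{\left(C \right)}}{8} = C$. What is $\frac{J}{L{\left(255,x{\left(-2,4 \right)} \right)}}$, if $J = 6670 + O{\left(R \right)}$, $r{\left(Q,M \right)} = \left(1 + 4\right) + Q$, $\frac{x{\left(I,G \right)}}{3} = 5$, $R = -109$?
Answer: $\frac{223}{10} \approx 22.3$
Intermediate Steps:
$O{\left(C \right)} = 8 C$
$x{\left(I,G \right)} = 15$ ($x{\left(I,G \right)} = 3 \cdot 5 = 15$)
$r{\left(Q,M \right)} = 5 + Q$
$L{\left(o,H \right)} = 5 + o$
$J = 5798$ ($J = 6670 + 8 \left(-109\right) = 6670 - 872 = 5798$)
$\frac{J}{L{\left(255,x{\left(-2,4 \right)} \right)}} = \frac{5798}{5 + 255} = \frac{5798}{260} = 5798 \cdot \frac{1}{260} = \frac{223}{10}$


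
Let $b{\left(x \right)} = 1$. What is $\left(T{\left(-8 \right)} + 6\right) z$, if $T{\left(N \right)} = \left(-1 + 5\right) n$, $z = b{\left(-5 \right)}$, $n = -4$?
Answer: $-10$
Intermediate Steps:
$z = 1$
$T{\left(N \right)} = -16$ ($T{\left(N \right)} = \left(-1 + 5\right) \left(-4\right) = 4 \left(-4\right) = -16$)
$\left(T{\left(-8 \right)} + 6\right) z = \left(-16 + 6\right) 1 = \left(-10\right) 1 = -10$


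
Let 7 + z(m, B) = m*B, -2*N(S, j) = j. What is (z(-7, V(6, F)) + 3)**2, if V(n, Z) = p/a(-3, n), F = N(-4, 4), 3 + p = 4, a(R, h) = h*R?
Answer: 4225/324 ≈ 13.040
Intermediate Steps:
N(S, j) = -j/2
a(R, h) = R*h
p = 1 (p = -3 + 4 = 1)
F = -2 (F = -1/2*4 = -2)
V(n, Z) = -1/(3*n) (V(n, Z) = 1/(-3*n) = 1*(-1/(3*n)) = -1/(3*n))
z(m, B) = -7 + B*m (z(m, B) = -7 + m*B = -7 + B*m)
(z(-7, V(6, F)) + 3)**2 = ((-7 - 1/3/6*(-7)) + 3)**2 = ((-7 - 1/3*1/6*(-7)) + 3)**2 = ((-7 - 1/18*(-7)) + 3)**2 = ((-7 + 7/18) + 3)**2 = (-119/18 + 3)**2 = (-65/18)**2 = 4225/324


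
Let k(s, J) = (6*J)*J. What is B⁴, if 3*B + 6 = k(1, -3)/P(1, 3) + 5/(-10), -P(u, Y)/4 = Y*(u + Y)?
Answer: 13845841/331776 ≈ 41.732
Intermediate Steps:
k(s, J) = 6*J²
P(u, Y) = -4*Y*(Y + u) (P(u, Y) = -4*Y*(u + Y) = -4*Y*(Y + u))
B = -61/24 (B = -2 + ((6*(-3)²)/((-4*3*(3 + 1))) + 5/(-10))/3 = -2 + ((6*9)/((-4*3*4)) + 5*(-⅒))/3 = -2 + (54/(-48) - ½)/3 = -2 + (54*(-1/48) - ½)/3 = -2 + (-9/8 - ½)/3 = -2 + (⅓)*(-13/8) = -2 - 13/24 = -61/24 ≈ -2.5417)
B⁴ = (-61/24)⁴ = 13845841/331776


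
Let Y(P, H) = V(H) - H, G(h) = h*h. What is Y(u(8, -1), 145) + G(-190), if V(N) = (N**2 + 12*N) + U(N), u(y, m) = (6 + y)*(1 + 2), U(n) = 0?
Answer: 58720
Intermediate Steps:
G(h) = h**2
u(y, m) = 18 + 3*y (u(y, m) = (6 + y)*3 = 18 + 3*y)
V(N) = N**2 + 12*N (V(N) = (N**2 + 12*N) + 0 = N**2 + 12*N)
Y(P, H) = -H + H*(12 + H) (Y(P, H) = H*(12 + H) - H = -H + H*(12 + H))
Y(u(8, -1), 145) + G(-190) = 145*(11 + 145) + (-190)**2 = 145*156 + 36100 = 22620 + 36100 = 58720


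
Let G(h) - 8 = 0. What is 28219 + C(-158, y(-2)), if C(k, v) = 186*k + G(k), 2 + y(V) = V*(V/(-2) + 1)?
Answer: -1161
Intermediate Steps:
G(h) = 8 (G(h) = 8 + 0 = 8)
y(V) = -2 + V*(1 - V/2) (y(V) = -2 + V*(V/(-2) + 1) = -2 + V*(V*(-½) + 1) = -2 + V*(-V/2 + 1) = -2 + V*(1 - V/2))
C(k, v) = 8 + 186*k (C(k, v) = 186*k + 8 = 8 + 186*k)
28219 + C(-158, y(-2)) = 28219 + (8 + 186*(-158)) = 28219 + (8 - 29388) = 28219 - 29380 = -1161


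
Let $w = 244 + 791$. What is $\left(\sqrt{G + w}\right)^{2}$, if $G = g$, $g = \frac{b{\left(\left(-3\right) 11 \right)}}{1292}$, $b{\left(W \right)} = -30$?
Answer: $\frac{668595}{646} \approx 1035.0$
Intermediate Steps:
$w = 1035$
$g = - \frac{15}{646}$ ($g = - \frac{30}{1292} = \left(-30\right) \frac{1}{1292} = - \frac{15}{646} \approx -0.02322$)
$G = - \frac{15}{646} \approx -0.02322$
$\left(\sqrt{G + w}\right)^{2} = \left(\sqrt{- \frac{15}{646} + 1035}\right)^{2} = \left(\sqrt{\frac{668595}{646}}\right)^{2} = \left(\frac{29 \sqrt{513570}}{646}\right)^{2} = \frac{668595}{646}$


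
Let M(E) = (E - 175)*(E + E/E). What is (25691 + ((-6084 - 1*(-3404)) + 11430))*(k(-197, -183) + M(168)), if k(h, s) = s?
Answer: -47046406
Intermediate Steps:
M(E) = (1 + E)*(-175 + E) (M(E) = (-175 + E)*(E + 1) = (-175 + E)*(1 + E) = (1 + E)*(-175 + E))
(25691 + ((-6084 - 1*(-3404)) + 11430))*(k(-197, -183) + M(168)) = (25691 + ((-6084 - 1*(-3404)) + 11430))*(-183 + (-175 + 168² - 174*168)) = (25691 + ((-6084 + 3404) + 11430))*(-183 + (-175 + 28224 - 29232)) = (25691 + (-2680 + 11430))*(-183 - 1183) = (25691 + 8750)*(-1366) = 34441*(-1366) = -47046406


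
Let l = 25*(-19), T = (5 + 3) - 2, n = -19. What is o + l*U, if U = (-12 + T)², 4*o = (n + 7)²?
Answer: -17064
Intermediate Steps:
T = 6 (T = 8 - 2 = 6)
o = 36 (o = (-19 + 7)²/4 = (¼)*(-12)² = (¼)*144 = 36)
U = 36 (U = (-12 + 6)² = (-6)² = 36)
l = -475
o + l*U = 36 - 475*36 = 36 - 17100 = -17064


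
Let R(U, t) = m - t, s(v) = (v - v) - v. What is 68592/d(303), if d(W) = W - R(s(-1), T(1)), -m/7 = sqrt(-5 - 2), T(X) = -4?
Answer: 1281813/5609 - 30009*I*sqrt(7)/5609 ≈ 228.53 - 14.155*I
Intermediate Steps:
s(v) = -v (s(v) = 0 - v = -v)
m = -7*I*sqrt(7) (m = -7*sqrt(-5 - 2) = -7*I*sqrt(7) ≈ -18.52*I)
R(U, t) = -t - 7*I*sqrt(7) (R(U, t) = -7*I*sqrt(7) - t = -t - 7*I*sqrt(7))
d(W) = -4 + W + 7*I*sqrt(7) (d(W) = W - (-1*(-4) - 7*I*sqrt(7)) = W - (4 - 7*I*sqrt(7)) = W + (-4 + 7*I*sqrt(7)) = -4 + W + 7*I*sqrt(7))
68592/d(303) = 68592/(-4 + 303 + 7*I*sqrt(7)) = 68592/(299 + 7*I*sqrt(7))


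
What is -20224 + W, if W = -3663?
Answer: -23887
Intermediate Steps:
-20224 + W = -20224 - 3663 = -23887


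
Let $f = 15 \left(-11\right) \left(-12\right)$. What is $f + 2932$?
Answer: $4912$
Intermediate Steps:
$f = 1980$ ($f = \left(-165\right) \left(-12\right) = 1980$)
$f + 2932 = 1980 + 2932 = 4912$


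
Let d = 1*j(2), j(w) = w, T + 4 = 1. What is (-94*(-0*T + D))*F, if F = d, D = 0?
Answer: 0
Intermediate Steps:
T = -3 (T = -4 + 1 = -3)
d = 2 (d = 1*2 = 2)
F = 2
(-94*(-0*T + D))*F = -94*(-0*(-3) + 0)*2 = -94*(-1*0 + 0)*2 = -94*(0 + 0)*2 = -94*0*2 = 0*2 = 0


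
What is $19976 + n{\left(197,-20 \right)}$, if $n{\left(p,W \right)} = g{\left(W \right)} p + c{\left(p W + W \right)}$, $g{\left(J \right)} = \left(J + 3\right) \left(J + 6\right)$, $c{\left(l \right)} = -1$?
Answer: $66861$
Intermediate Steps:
$g{\left(J \right)} = \left(3 + J\right) \left(6 + J\right)$
$n{\left(p,W \right)} = -1 + p \left(18 + W^{2} + 9 W\right)$ ($n{\left(p,W \right)} = \left(18 + W^{2} + 9 W\right) p - 1 = p \left(18 + W^{2} + 9 W\right) - 1 = -1 + p \left(18 + W^{2} + 9 W\right)$)
$19976 + n{\left(197,-20 \right)} = 19976 - \left(1 - 197 \left(18 + \left(-20\right)^{2} + 9 \left(-20\right)\right)\right) = 19976 - \left(1 - 197 \left(18 + 400 - 180\right)\right) = 19976 + \left(-1 + 197 \cdot 238\right) = 19976 + \left(-1 + 46886\right) = 19976 + 46885 = 66861$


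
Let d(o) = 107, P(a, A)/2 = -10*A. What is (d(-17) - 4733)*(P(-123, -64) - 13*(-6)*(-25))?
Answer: 3099420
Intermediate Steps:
P(a, A) = -20*A (P(a, A) = 2*(-10*A) = -20*A)
(d(-17) - 4733)*(P(-123, -64) - 13*(-6)*(-25)) = (107 - 4733)*(-20*(-64) - 13*(-6)*(-25)) = -4626*(1280 + 78*(-25)) = -4626*(1280 - 1950) = -4626*(-670) = 3099420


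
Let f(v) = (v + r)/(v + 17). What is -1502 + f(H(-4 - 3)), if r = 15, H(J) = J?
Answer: -7506/5 ≈ -1501.2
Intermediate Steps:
f(v) = (15 + v)/(17 + v) (f(v) = (v + 15)/(v + 17) = (15 + v)/(17 + v))
-1502 + f(H(-4 - 3)) = -1502 + (15 + (-4 - 3))/(17 + (-4 - 3)) = -1502 + (15 - 7)/(17 - 7) = -1502 + 8/10 = -1502 + (⅒)*8 = -1502 + ⅘ = -7506/5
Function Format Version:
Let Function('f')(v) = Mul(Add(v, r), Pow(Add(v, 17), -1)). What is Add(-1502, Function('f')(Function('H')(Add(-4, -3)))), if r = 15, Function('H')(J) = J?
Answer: Rational(-7506, 5) ≈ -1501.2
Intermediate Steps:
Function('f')(v) = Mul(Pow(Add(17, v), -1), Add(15, v)) (Function('f')(v) = Mul(Add(v, 15), Pow(Add(v, 17), -1)) = Mul(Add(15, v), Pow(Add(17, v), -1)) = Mul(Pow(Add(17, v), -1), Add(15, v)))
Add(-1502, Function('f')(Function('H')(Add(-4, -3)))) = Add(-1502, Mul(Pow(Add(17, Add(-4, -3)), -1), Add(15, Add(-4, -3)))) = Add(-1502, Mul(Pow(Add(17, -7), -1), Add(15, -7))) = Add(-1502, Mul(Pow(10, -1), 8)) = Add(-1502, Mul(Rational(1, 10), 8)) = Add(-1502, Rational(4, 5)) = Rational(-7506, 5)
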